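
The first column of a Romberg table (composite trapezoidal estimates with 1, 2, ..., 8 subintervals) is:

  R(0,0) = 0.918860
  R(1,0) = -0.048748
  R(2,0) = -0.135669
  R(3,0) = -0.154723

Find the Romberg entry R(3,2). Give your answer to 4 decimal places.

-0.1608

Richardson extrapolation on the trapezoidal column (denominator 4−1=3):
R(2,1) = (4·(-0.135669) − (-0.048748)) / 3 = -0.164643
R(3,1) = (4·(-0.154723) − (-0.135669)) / 3 = -0.161074
R(3,2) = -0.161074 + (-0.161074 − (-0.164643))/15 = -0.160836
(Column j=1 coincides with Simpson's rule on the same nodes.)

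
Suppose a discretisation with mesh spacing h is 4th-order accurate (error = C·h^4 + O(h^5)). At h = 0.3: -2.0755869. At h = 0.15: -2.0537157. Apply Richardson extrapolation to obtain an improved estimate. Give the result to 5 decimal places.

Extrapolated value = (16·A(h/2) − A(h)) / (16 − 1)
= (16·(-2.0537157) − (-2.0755869)) / 15
= -30.7838643 / 15 = -2.0522576

-2.05226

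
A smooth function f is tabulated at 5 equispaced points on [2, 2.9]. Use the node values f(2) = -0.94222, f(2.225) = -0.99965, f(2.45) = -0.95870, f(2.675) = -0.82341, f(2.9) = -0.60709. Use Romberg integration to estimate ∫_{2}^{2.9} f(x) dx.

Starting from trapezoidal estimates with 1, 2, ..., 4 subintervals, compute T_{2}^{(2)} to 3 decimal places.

T_{0}^{(0)} (trapezoid, 1 panel, h=0.9000): -0.69719
T_{1}^{(0)} (trapezoid, 2 panels, h=0.4500): -0.78001
T_{2}^{(0)} (trapezoid, 4 panels, h=0.2250): -0.80019
T_{1}^{(1)} = -0.78001 + (-0.78001 − (-0.69719))/3 = -0.80762
T_{2}^{(1)} = -0.80019 + (-0.80019 − (-0.78001))/3 = -0.80692
T_{2}^{(2)} = -0.80692 + (-0.80692 − (-0.80762))/15 = -0.80687

-0.807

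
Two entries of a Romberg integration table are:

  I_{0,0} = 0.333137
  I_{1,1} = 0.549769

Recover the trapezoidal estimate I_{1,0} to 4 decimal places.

From I_{1,1} = (4·I_{1,0} − I_{0,0})/3, solve for I_{1,0}:
4·I_{1,0} = 3·0.549769 + 0.333137 = 1.982444
I_{1,0} = 0.495611

0.4956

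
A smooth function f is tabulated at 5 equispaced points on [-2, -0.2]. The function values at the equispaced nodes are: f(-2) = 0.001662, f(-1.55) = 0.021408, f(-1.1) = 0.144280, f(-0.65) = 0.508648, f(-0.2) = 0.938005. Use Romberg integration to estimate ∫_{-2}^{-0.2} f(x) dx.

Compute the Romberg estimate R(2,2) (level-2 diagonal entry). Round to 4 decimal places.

R(0,0) (trapezoid, 1 panel, h=1.8000): 0.845700
R(1,0) (trapezoid, 2 panels, h=0.9000): 0.552702
R(2,0) (trapezoid, 4 panels, h=0.4500): 0.514876
R(1,1) = 0.552702 + (0.552702 − 0.845700)/3 = 0.455036
R(2,1) = 0.514876 + (0.514876 − 0.552702)/3 = 0.502267
R(2,2) = 0.502267 + (0.502267 − 0.455036)/15 = 0.505416

0.5054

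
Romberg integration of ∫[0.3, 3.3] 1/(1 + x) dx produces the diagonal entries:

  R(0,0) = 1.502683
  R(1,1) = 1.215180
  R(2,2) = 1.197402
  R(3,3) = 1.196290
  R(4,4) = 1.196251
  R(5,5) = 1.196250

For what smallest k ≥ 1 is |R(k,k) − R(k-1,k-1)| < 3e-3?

k = 3

|R(1,1) − R(0,0)| = 0.287503 ≥ 3e-3
|R(2,2) − R(1,1)| = 0.017778 ≥ 3e-3
|R(3,3) − R(2,2)| = 0.001112 < 3e-3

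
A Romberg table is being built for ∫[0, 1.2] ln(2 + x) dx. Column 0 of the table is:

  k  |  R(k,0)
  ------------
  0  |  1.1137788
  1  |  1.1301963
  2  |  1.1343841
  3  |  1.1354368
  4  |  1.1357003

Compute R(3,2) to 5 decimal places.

R(2,1) = 1.1343841 + (1.1343841 − 1.1301963)/3 = 1.1357800
R(3,1) = 1.1354368 + (1.1354368 − 1.1343841)/3 = 1.1357877
R(3,2) = (16·1.1357877 − 1.1357800) / 15 = 1.1357882

1.13579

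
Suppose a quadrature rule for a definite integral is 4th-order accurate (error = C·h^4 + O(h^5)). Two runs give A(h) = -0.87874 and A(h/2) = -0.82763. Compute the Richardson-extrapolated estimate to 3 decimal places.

-0.824

The leading error scales as h^4; refining by a factor of 2 reduces it by 2^4 = 16.
Extrapolated value = (16·A(h/2) − A(h)) / (16 − 1)
= (16·(-0.82763) − (-0.87874)) / 15
= -12.36334 / 15 = -0.82422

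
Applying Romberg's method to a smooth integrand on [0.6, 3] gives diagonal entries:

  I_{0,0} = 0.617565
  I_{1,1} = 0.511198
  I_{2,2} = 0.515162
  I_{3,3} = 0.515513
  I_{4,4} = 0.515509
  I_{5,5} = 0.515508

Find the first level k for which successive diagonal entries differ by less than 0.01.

k = 2

|I_{1,1} − I_{0,0}| = 0.106367 ≥ 0.01
|I_{2,2} − I_{1,1}| = 0.003964 < 0.01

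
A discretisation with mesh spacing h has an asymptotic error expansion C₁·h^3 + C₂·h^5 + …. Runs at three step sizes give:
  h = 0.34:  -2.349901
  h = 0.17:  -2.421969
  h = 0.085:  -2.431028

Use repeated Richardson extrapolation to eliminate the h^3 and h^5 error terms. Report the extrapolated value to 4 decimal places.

First eliminate the h^3 term (factor 2^3 = 8):
  B₁ = (8·(-2.421969) − (-2.349901))/7 = -2.432264
  B₂ = (8·(-2.431028) − (-2.421969))/7 = -2.432322
Then eliminate the h^5 term (factor 2^5 = 32):
  (32·(-2.432322) − (-2.432264))/31 = -2.432324

-2.4323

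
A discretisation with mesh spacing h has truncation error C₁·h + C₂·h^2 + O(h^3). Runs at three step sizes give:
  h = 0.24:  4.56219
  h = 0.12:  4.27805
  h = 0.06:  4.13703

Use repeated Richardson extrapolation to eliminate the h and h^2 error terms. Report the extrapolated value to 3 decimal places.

3.997

First eliminate the h term (factor 2^1 = 2):
  B₁ = (2·4.27805 − 4.56219)/1 = 3.99391
  B₂ = (2·4.13703 − 4.27805)/1 = 3.99601
Then eliminate the h^2 term (factor 2^2 = 4):
  (4·3.99601 − 3.99391)/3 = 3.99671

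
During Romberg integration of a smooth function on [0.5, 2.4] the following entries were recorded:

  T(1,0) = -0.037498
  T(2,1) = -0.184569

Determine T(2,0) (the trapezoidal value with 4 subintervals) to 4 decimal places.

-0.1478

From T(2,1) = (4·T(2,0) − T(1,0))/3, solve for T(2,0):
4·T(2,0) = 3·(-0.184569) + (-0.037498) = -0.591205
T(2,0) = -0.147801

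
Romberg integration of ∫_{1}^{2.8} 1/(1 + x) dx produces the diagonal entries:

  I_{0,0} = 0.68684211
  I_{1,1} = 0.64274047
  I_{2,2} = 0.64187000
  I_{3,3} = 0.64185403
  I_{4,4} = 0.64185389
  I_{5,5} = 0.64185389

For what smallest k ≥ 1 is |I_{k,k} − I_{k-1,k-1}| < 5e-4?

k = 3

|I_{1,1} − I_{0,0}| = 0.04410164 ≥ 5e-4
|I_{2,2} − I_{1,1}| = 0.00087047 ≥ 5e-4
|I_{3,3} − I_{2,2}| = 0.00001597 < 5e-4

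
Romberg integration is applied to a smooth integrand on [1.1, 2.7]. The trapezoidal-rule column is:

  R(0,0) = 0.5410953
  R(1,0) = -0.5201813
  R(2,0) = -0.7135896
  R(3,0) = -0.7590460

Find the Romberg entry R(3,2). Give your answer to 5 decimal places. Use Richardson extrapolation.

-0.77394

R(2,1) = (4·(-0.7135896) − (-0.5201813)) / 3 = -0.7780590
R(3,1) = -0.7590460 + (-0.7590460 − (-0.7135896))/3 = -0.7741981
R(3,2) = -0.7741981 + (-0.7741981 − (-0.7780590))/15 = -0.7739407
(Column j=1 coincides with Simpson's rule on the same nodes.)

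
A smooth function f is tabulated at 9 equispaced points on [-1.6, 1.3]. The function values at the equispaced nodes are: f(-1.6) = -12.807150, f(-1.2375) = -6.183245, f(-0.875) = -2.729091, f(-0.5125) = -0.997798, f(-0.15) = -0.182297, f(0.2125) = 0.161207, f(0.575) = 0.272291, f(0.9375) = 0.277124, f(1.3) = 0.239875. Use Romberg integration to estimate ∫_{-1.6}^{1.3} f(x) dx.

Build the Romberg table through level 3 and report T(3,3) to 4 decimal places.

T(0,0) (trapezoid, 1 panel, h=2.9000): -18.222549
T(1,0) (trapezoid, 2 panels, h=1.4500): -9.375605
T(2,0) (trapezoid, 4 panels, h=0.7250): -6.468983
T(3,0) (trapezoid, 8 panels, h=0.3625): -5.678724
T(1,1) = -9.375605 + (-9.375605 − (-18.222549))/3 = -6.426624
T(2,1) = -6.468983 + (-6.468983 − (-9.375605))/3 = -5.500109
T(3,1) = -5.678724 + (-5.678724 − (-6.468983))/3 = -5.415304
T(2,2) = -5.500109 + (-5.500109 − (-6.426624))/15 = -5.438341
T(3,2) = -5.415304 + (-5.415304 − (-5.500109))/15 = -5.409650
T(3,3) = -5.409650 + (-5.409650 − (-5.438341))/63 = -5.409195

-5.4092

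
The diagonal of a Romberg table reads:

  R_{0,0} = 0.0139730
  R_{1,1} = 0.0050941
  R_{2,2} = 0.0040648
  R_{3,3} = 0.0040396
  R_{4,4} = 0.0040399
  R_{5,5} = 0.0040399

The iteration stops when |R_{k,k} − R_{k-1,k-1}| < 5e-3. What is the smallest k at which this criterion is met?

k = 2

|R_{1,1} − R_{0,0}| = 0.0088789 ≥ 5e-3
|R_{2,2} − R_{1,1}| = 0.0010293 < 5e-3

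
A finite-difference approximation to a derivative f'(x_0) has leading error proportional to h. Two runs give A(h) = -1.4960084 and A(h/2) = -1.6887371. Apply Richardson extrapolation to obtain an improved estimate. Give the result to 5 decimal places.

-1.88147

The leading error scales as h; refining by a factor of 2 reduces it by 2^1 = 2.
Extrapolated value = (2·A(h/2) − A(h)) / (2 − 1)
= (2·(-1.6887371) − (-1.4960084)) / 1
= -1.8814658 / 1 = -1.8814658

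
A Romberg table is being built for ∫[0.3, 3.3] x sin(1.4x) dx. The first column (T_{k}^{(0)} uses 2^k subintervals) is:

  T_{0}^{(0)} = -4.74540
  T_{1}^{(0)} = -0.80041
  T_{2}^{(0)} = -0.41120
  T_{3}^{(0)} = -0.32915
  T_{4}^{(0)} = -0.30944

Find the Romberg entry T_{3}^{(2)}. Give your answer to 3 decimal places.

Richardson extrapolation on the trapezoidal column (denominator 4−1=3):
T_{2}^{(1)} = -0.41120 + (-0.41120 − (-0.80041))/3 = -0.28146
T_{3}^{(1)} = -0.32915 + (-0.32915 − (-0.41120))/3 = -0.30180
T_{3}^{(2)} = -0.30180 + (-0.30180 − (-0.28146))/15 = -0.30316

-0.303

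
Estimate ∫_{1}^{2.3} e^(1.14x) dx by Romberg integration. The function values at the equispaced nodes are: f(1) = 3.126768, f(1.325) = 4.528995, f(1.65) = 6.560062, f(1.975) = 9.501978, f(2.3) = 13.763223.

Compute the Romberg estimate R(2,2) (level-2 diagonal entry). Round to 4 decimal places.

R(0,0) (trapezoid, 1 panel, h=1.3000): 10.978494
R(1,0) (trapezoid, 2 panels, h=0.6500): 9.753287
R(2,0) (trapezoid, 4 panels, h=0.3250): 9.436710
R(1,1) = 9.753287 + (9.753287 − 10.978494)/3 = 9.344885
R(2,1) = 9.436710 + (9.436710 − 9.753287)/3 = 9.331184
R(2,2) = 9.331184 + (9.331184 − 9.344885)/15 = 9.330271

9.3303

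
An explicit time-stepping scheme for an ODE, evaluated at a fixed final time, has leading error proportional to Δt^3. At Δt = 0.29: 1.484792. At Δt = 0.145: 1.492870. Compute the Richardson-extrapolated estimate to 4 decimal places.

1.4940

Extrapolated value = (8·A(Δt/2) − A(Δt)) / (8 − 1)
= (8·1.492870 − 1.484792) / 7
= 10.458168 / 7 = 1.494024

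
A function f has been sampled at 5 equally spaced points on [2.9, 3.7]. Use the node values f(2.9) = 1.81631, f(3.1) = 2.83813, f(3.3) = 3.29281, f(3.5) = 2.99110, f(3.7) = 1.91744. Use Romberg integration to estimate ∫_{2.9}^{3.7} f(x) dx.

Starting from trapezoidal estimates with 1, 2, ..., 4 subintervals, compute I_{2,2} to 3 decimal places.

I_{0,0} (trapezoid, 1 panel, h=0.8000): 1.49350
I_{1,0} (trapezoid, 2 panels, h=0.4000): 2.06387
I_{2,0} (trapezoid, 4 panels, h=0.2000): 2.19778
I_{1,1} = 2.06387 + (2.06387 − 1.49350)/3 = 2.25399
I_{2,1} = 2.19778 + (2.19778 − 2.06387)/3 = 2.24242
I_{2,2} = 2.24242 + (2.24242 − 2.25399)/15 = 2.24165

2.242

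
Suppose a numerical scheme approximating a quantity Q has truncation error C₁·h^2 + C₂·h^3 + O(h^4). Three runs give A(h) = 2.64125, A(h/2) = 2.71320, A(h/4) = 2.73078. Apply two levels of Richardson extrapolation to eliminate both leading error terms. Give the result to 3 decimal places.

First eliminate the h^2 term (factor 2^2 = 4):
  B₁ = (4·2.71320 − 2.64125)/3 = 2.73718
  B₂ = (4·2.73078 − 2.71320)/3 = 2.73664
Then eliminate the h^3 term (factor 2^3 = 8):
  (8·2.73664 − 2.73718)/7 = 2.73656

2.737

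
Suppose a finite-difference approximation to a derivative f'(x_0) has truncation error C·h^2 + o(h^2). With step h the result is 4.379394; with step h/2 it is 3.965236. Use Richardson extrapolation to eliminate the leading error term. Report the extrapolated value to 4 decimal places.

The leading error scales as h^2; refining by a factor of 2 reduces it by 2^2 = 4.
Extrapolated value = (4·A(h/2) − A(h)) / (4 − 1)
= (4·3.965236 − 4.379394) / 3
= 11.481550 / 3 = 3.827183

3.8272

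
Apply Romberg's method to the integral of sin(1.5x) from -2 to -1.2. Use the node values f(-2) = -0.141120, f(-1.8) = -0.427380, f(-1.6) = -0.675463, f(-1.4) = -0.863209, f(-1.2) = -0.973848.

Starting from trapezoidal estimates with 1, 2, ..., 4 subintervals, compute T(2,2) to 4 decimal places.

-0.5085

T(0,0) (trapezoid, 1 panel, h=0.8000): -0.445987
T(1,0) (trapezoid, 2 panels, h=0.4000): -0.493179
T(2,0) (trapezoid, 4 panels, h=0.2000): -0.504707
T(1,1) = -0.493179 + (-0.493179 − (-0.445987))/3 = -0.508910
T(2,1) = -0.504707 + (-0.504707 − (-0.493179))/3 = -0.508550
T(2,2) = -0.508550 + (-0.508550 − (-0.508910))/15 = -0.508526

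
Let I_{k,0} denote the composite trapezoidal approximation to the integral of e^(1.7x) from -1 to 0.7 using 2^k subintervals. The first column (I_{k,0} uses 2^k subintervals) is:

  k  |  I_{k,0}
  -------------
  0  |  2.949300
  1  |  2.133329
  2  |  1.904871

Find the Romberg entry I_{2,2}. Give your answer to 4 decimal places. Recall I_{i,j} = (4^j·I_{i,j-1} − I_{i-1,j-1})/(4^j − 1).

I_{1,1} = (4·2.133329 − 2.949300) / 3 = 1.861339
I_{2,1} = (4·1.904871 − 2.133329) / 3 = 1.828718
I_{2,2} = 1.828718 + (1.828718 − 1.861339)/15 = 1.826543
(Column j=1 coincides with Simpson's rule on the same nodes.)

1.8265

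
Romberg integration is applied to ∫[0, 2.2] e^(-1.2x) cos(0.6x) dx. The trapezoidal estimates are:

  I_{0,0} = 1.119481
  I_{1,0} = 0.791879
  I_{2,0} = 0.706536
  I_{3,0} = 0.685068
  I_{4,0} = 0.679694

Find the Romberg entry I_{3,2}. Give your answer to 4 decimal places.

Richardson extrapolation on the trapezoidal column (denominator 4−1=3):
I_{2,1} = 0.706536 + (0.706536 − 0.791879)/3 = 0.678088
I_{3,1} = 0.685068 + (0.685068 − 0.706536)/3 = 0.677912
I_{3,2} = (16·0.677912 − 0.678088) / 15 = 0.677900

0.6779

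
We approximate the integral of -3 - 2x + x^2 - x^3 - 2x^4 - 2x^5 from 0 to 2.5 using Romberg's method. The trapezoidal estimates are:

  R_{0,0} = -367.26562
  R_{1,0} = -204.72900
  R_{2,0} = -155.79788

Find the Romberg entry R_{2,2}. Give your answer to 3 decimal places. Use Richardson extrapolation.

-138.750

Richardson extrapolation on the trapezoidal column (denominator 4−1=3):
R_{1,1} = (4·(-204.72900) − (-367.26562)) / 3 = -150.55013
R_{2,1} = (4·(-155.79788) − (-204.72900)) / 3 = -139.48751
R_{2,2} = -139.48751 + (-139.48751 − (-150.55013))/15 = -138.75000
(Column j=1 coincides with Simpson's rule on the same nodes.)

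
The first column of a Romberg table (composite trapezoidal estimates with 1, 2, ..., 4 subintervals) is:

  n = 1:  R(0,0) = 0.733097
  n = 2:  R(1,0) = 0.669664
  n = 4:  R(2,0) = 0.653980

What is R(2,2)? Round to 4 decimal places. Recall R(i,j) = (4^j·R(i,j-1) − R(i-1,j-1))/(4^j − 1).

Richardson extrapolation on the trapezoidal column (denominator 4−1=3):
R(1,1) = (4·0.669664 − 0.733097) / 3 = 0.648520
R(2,1) = (4·0.653980 − 0.669664) / 3 = 0.648752
R(2,2) = 0.648752 + (0.648752 − 0.648520)/15 = 0.648767

0.6488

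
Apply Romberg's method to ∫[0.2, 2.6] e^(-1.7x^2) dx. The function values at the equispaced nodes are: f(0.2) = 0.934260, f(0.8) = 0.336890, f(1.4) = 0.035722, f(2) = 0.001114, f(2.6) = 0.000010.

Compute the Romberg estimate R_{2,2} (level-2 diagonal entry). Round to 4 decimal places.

R_{0,0} (trapezoid, 1 panel, h=2.4000): 1.121124
R_{1,0} (trapezoid, 2 panels, h=1.2000): 0.603428
R_{2,0} (trapezoid, 4 panels, h=0.6000): 0.504517
R_{1,1} = 0.603428 + (0.603428 − 1.121124)/3 = 0.430863
R_{2,1} = 0.504517 + (0.504517 − 0.603428)/3 = 0.471547
R_{2,2} = 0.471547 + (0.471547 − 0.430863)/15 = 0.474259

0.4743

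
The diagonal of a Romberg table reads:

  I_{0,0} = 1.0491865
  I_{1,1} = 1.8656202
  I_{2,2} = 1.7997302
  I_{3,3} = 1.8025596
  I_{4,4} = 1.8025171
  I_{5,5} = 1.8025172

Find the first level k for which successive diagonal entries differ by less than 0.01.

k = 3

|I_{1,1} − I_{0,0}| = 0.8164337 ≥ 0.01
|I_{2,2} − I_{1,1}| = 0.0658900 ≥ 0.01
|I_{3,3} − I_{2,2}| = 0.0028294 < 0.01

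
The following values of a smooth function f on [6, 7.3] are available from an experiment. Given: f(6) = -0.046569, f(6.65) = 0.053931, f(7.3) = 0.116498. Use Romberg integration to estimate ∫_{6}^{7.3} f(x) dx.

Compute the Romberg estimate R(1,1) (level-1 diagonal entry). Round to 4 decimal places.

R(0,0) (trapezoid, 1 panel, h=1.3000): 0.045454
R(1,0) (trapezoid, 2 panels, h=0.6500): 0.057782
R(1,1) = 0.057782 + (0.057782 − 0.045454)/3 = 0.061891

0.0619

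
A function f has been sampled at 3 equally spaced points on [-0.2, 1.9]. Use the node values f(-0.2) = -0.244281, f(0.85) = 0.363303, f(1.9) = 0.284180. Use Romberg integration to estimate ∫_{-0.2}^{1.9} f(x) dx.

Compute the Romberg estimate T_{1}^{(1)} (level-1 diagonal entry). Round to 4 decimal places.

0.5226

T_{0}^{(0)} (trapezoid, 1 panel, h=2.1000): 0.041894
T_{1}^{(0)} (trapezoid, 2 panels, h=1.0500): 0.402415
T_{1}^{(1)} = 0.402415 + (0.402415 − 0.041894)/3 = 0.522589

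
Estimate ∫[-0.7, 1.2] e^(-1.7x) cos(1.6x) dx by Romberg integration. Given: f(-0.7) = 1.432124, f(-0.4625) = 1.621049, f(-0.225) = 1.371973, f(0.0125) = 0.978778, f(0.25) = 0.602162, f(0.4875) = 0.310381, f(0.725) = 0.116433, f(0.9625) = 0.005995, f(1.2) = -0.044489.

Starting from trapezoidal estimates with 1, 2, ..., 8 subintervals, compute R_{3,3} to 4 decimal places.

1.3651

R_{0,0} (trapezoid, 1 panel, h=1.9000): 1.318253
R_{1,0} (trapezoid, 2 panels, h=0.9500): 1.231181
R_{2,0} (trapezoid, 4 panels, h=0.4750): 1.322583
R_{3,0} (trapezoid, 8 panels, h=0.2375): 1.353890
R_{1,1} = 1.231181 + (1.231181 − 1.318253)/3 = 1.202157
R_{2,1} = 1.322583 + (1.322583 − 1.231181)/3 = 1.353050
R_{3,1} = 1.353890 + (1.353890 − 1.322583)/3 = 1.364326
R_{2,2} = 1.353050 + (1.353050 − 1.202157)/15 = 1.363110
R_{3,2} = 1.364326 + (1.364326 − 1.353050)/15 = 1.365078
R_{3,3} = 1.365078 + (1.365078 − 1.363110)/63 = 1.365109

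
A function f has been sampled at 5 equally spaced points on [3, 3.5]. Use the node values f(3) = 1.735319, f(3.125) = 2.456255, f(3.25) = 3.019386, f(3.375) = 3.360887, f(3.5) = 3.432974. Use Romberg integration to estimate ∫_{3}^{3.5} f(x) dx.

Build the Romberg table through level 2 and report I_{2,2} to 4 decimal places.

I_{0,0} (trapezoid, 1 panel, h=0.5000): 1.292073
I_{1,0} (trapezoid, 2 panels, h=0.2500): 1.400883
I_{2,0} (trapezoid, 4 panels, h=0.1250): 1.427584
I_{1,1} = 1.400883 + (1.400883 − 1.292073)/3 = 1.437153
I_{2,1} = 1.427584 + (1.427584 − 1.400883)/3 = 1.436484
I_{2,2} = 1.436484 + (1.436484 − 1.437153)/15 = 1.436439

1.4364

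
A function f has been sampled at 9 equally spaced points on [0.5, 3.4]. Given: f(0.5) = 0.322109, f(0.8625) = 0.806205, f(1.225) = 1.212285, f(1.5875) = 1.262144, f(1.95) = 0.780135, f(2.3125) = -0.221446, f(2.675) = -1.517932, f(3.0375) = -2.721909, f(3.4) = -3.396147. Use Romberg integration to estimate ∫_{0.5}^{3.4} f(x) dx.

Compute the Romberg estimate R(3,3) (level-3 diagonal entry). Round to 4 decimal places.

-0.6805

R(0,0) (trapezoid, 1 panel, h=2.9000): -4.457355
R(1,0) (trapezoid, 2 panels, h=1.4500): -1.097482
R(2,0) (trapezoid, 4 panels, h=0.7250): -0.770335
R(3,0) (trapezoid, 8 panels, h=0.3625): -0.702357
R(1,1) = -1.097482 + (-1.097482 − (-4.457355))/3 = 0.022476
R(2,1) = -0.770335 + (-0.770335 − (-1.097482))/3 = -0.661286
R(3,1) = -0.702357 + (-0.702357 − (-0.770335))/3 = -0.679698
R(2,2) = -0.661286 + (-0.661286 − 0.022476)/15 = -0.706870
R(3,2) = -0.679698 + (-0.679698 − (-0.661286))/15 = -0.680925
R(3,3) = -0.680925 + (-0.680925 − (-0.706870))/63 = -0.680513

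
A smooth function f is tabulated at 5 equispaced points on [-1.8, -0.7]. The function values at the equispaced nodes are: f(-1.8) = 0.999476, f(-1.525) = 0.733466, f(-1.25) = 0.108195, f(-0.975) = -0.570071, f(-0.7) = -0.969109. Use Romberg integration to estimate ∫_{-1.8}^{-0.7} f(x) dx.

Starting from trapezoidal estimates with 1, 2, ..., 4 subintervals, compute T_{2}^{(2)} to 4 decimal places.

T_{0}^{(0)} (trapezoid, 1 panel, h=1.1000): 0.016702
T_{1}^{(0)} (trapezoid, 2 panels, h=0.5500): 0.067858
T_{2}^{(0)} (trapezoid, 4 panels, h=0.2750): 0.078863
T_{1}^{(1)} = 0.067858 + (0.067858 − 0.016702)/3 = 0.084910
T_{2}^{(1)} = 0.078863 + (0.078863 − 0.067858)/3 = 0.082531
T_{2}^{(2)} = 0.082531 + (0.082531 − 0.084910)/15 = 0.082372

0.0824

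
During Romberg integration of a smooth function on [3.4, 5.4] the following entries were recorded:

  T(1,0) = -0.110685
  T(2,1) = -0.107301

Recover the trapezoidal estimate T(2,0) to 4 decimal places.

-0.1081

From T(2,1) = (4·T(2,0) − T(1,0))/3, solve for T(2,0):
4·T(2,0) = 3·(-0.107301) + (-0.110685) = -0.432588
T(2,0) = -0.108147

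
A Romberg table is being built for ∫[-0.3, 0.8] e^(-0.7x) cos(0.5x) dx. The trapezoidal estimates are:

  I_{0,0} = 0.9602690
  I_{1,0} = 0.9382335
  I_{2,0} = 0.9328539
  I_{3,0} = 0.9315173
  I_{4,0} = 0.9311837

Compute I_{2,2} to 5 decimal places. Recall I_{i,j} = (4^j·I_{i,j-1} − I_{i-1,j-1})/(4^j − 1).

0.93107

I_{1,1} = (4·0.9382335 − 0.9602690) / 3 = 0.9308883
I_{2,1} = (4·0.9328539 − 0.9382335) / 3 = 0.9310607
I_{2,2} = (16·0.9310607 − 0.9308883) / 15 = 0.9310722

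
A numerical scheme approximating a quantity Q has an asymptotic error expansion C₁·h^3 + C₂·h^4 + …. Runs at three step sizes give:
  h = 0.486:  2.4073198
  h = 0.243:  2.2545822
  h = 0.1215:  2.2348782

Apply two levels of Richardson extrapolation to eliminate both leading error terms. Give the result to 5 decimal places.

First eliminate the h^3 term (factor 2^3 = 8):
  B₁ = (8·2.2545822 − 2.4073198)/7 = 2.2327625
  B₂ = (8·2.2348782 − 2.2545822)/7 = 2.2320633
Then eliminate the h^4 term (factor 2^4 = 16):
  (16·2.2320633 − 2.2327625)/15 = 2.2320167

2.23202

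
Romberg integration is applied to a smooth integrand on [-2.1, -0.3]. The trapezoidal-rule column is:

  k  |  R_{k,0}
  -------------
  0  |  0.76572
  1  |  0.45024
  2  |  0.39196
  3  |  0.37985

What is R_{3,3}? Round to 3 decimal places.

0.376

Richardson extrapolation on the trapezoidal column (denominator 4−1=3):
R_{1,1} = (4·0.45024 − 0.76572) / 3 = 0.34508
R_{2,1} = 0.39196 + (0.39196 − 0.45024)/3 = 0.37253
R_{3,1} = 0.37985 + (0.37985 − 0.39196)/3 = 0.37581
R_{2,2} = (16·0.37253 − 0.34508) / 15 = 0.37436
R_{3,2} = 0.37581 + (0.37581 − 0.37253)/15 = 0.37603
R_{3,3} = 0.37603 + (0.37603 − 0.37436)/63 = 0.37606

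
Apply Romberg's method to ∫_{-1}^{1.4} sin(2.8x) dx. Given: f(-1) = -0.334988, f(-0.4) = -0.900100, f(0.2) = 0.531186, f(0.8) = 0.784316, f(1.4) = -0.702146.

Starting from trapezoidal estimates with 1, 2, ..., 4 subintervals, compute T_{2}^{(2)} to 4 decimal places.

T_{0}^{(0)} (trapezoid, 1 panel, h=2.4000): -1.244561
T_{1}^{(0)} (trapezoid, 2 panels, h=1.2000): 0.015143
T_{2}^{(0)} (trapezoid, 4 panels, h=0.6000): -0.061899
T_{1}^{(1)} = 0.015143 + (0.015143 − (-1.244561))/3 = 0.435044
T_{2}^{(1)} = -0.061899 + (-0.061899 − 0.015143)/3 = -0.087580
T_{2}^{(2)} = -0.087580 + (-0.087580 − 0.435044)/15 = -0.122422

-0.1224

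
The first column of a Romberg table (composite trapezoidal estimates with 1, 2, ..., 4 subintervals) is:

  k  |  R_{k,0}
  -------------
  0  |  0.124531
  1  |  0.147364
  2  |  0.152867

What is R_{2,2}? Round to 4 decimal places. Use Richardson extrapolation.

Richardson extrapolation on the trapezoidal column (denominator 4−1=3):
R_{1,1} = (4·0.147364 − 0.124531) / 3 = 0.154975
R_{2,1} = (4·0.152867 − 0.147364) / 3 = 0.154701
R_{2,2} = 0.154701 + (0.154701 − 0.154975)/15 = 0.154683

0.1547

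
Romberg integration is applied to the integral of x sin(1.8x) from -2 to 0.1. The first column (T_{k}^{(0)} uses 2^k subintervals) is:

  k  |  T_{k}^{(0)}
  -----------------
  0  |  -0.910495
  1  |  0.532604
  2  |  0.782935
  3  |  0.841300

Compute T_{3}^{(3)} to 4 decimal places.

0.8604

T_{1}^{(1)} = 0.532604 + (0.532604 − (-0.910495))/3 = 1.013637
T_{2}^{(1)} = 0.782935 + (0.782935 − 0.532604)/3 = 0.866379
T_{3}^{(1)} = 0.841300 + (0.841300 − 0.782935)/3 = 0.860755
T_{2}^{(2)} = 0.866379 + (0.866379 − 1.013637)/15 = 0.856562
T_{3}^{(2)} = (16·0.860755 − 0.866379) / 15 = 0.860380
T_{3}^{(3)} = 0.860380 + (0.860380 − 0.856562)/63 = 0.860441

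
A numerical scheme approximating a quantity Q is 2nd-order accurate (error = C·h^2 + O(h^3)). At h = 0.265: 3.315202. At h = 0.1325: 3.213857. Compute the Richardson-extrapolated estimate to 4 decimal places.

Extrapolated value = (4·A(h/2) − A(h)) / (4 − 1)
= (4·3.213857 − 3.315202) / 3
= 9.540226 / 3 = 3.180075

3.1801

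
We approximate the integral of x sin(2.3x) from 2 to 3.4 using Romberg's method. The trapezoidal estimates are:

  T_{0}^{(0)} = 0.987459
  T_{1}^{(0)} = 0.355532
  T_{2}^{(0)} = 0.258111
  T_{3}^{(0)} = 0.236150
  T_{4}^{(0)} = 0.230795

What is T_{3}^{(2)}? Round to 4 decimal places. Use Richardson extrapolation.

0.2290

Richardson extrapolation on the trapezoidal column (denominator 4−1=3):
T_{2}^{(1)} = 0.258111 + (0.258111 − 0.355532)/3 = 0.225637
T_{3}^{(1)} = (4·0.236150 − 0.258111) / 3 = 0.228830
T_{3}^{(2)} = 0.228830 + (0.228830 − 0.225637)/15 = 0.229043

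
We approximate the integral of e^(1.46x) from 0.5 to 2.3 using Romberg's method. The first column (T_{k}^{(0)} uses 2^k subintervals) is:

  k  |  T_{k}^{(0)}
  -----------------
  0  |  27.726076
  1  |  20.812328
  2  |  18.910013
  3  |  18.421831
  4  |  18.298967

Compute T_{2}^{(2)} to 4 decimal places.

18.2605

Richardson extrapolation on the trapezoidal column (denominator 4−1=3):
T_{1}^{(1)} = 20.812328 + (20.812328 − 27.726076)/3 = 18.507745
T_{2}^{(1)} = 18.910013 + (18.910013 − 20.812328)/3 = 18.275908
T_{2}^{(2)} = (16·18.275908 − 18.507745) / 15 = 18.260452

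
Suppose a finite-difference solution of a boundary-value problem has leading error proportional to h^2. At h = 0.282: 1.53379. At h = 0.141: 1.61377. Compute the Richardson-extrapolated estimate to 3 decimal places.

The leading error scales as h^2; refining by a factor of 2 reduces it by 2^2 = 4.
Extrapolated value = (4·A(h/2) − A(h)) / (4 − 1)
= (4·1.61377 − 1.53379) / 3
= 4.92129 / 3 = 1.64043

1.640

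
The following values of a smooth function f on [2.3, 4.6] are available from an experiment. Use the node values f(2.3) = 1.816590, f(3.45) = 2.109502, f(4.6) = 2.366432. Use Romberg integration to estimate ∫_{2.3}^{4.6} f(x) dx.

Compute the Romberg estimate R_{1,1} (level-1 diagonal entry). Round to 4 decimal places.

R_{0,0} (trapezoid, 1 panel, h=2.3000): 4.810475
R_{1,0} (trapezoid, 2 panels, h=1.1500): 4.831165
R_{1,1} = 4.831165 + (4.831165 − 4.810475)/3 = 4.838062

4.8381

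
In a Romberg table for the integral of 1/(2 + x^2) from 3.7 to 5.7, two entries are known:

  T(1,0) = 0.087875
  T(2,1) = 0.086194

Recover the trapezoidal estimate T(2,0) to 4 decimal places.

From T(2,1) = (4·T(2,0) − T(1,0))/3, solve for T(2,0):
4·T(2,0) = 3·0.086194 + 0.087875 = 0.346457
T(2,0) = 0.086614

0.0866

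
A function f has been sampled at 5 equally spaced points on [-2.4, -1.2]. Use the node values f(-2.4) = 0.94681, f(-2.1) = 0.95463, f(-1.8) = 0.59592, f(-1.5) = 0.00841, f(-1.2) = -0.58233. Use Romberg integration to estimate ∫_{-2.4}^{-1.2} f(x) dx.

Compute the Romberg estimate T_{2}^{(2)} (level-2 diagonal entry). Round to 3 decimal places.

0.540

T_{0}^{(0)} (trapezoid, 1 panel, h=1.2000): 0.21869
T_{1}^{(0)} (trapezoid, 2 panels, h=0.6000): 0.46690
T_{2}^{(0)} (trapezoid, 4 panels, h=0.3000): 0.52236
T_{1}^{(1)} = 0.46690 + (0.46690 − 0.21869)/3 = 0.54964
T_{2}^{(1)} = 0.52236 + (0.52236 − 0.46690)/3 = 0.54085
T_{2}^{(2)} = 0.54085 + (0.54085 − 0.54964)/15 = 0.54026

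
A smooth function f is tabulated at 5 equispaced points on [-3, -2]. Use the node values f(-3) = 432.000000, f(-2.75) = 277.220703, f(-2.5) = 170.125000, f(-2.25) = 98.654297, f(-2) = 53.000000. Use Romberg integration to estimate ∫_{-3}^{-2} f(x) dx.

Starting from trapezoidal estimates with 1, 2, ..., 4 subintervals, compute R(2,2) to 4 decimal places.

194.0500

R(0,0) (trapezoid, 1 panel, h=1.0000): 242.500000
R(1,0) (trapezoid, 2 panels, h=0.5000): 206.312500
R(2,0) (trapezoid, 4 panels, h=0.2500): 197.125000
R(1,1) = 206.312500 + (206.312500 − 242.500000)/3 = 194.250000
R(2,1) = 197.125000 + (197.125000 − 206.312500)/3 = 194.062500
R(2,2) = 194.062500 + (194.062500 − 194.250000)/15 = 194.050000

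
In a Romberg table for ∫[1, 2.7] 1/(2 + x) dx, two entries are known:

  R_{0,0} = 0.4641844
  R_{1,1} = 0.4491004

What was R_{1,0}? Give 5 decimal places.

From R_{1,1} = (4·R_{1,0} − R_{0,0})/3, solve for R_{1,0}:
4·R_{1,0} = 3·0.4491004 + 0.4641844 = 1.8114856
R_{1,0} = 0.4528714

0.45287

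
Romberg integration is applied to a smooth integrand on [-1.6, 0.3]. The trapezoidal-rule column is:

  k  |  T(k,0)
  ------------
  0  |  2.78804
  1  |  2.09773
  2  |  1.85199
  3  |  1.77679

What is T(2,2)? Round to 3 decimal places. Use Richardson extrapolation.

T(1,1) = 2.09773 + (2.09773 − 2.78804)/3 = 1.86763
T(2,1) = (4·1.85199 − 2.09773) / 3 = 1.77008
T(2,2) = (16·1.77008 − 1.86763) / 15 = 1.76358

1.764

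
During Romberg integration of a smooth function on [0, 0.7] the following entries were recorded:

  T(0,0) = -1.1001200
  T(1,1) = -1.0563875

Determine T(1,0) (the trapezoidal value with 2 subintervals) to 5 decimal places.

-1.06732

From T(1,1) = (4·T(1,0) − T(0,0))/3, solve for T(1,0):
4·T(1,0) = 3·(-1.0563875) + (-1.1001200) = -4.2692825
T(1,0) = -1.0673206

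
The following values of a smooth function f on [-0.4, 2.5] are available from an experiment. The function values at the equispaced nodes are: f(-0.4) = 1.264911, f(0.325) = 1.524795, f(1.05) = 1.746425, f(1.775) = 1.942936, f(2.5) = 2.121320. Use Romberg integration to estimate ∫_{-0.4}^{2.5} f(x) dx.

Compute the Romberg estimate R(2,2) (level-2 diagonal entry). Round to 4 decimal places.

5.0147

R(0,0) (trapezoid, 1 panel, h=2.9000): 4.910035
R(1,0) (trapezoid, 2 panels, h=1.4500): 4.987334
R(2,0) (trapezoid, 4 panels, h=0.7250): 5.007772
R(1,1) = 4.987334 + (4.987334 − 4.910035)/3 = 5.013100
R(2,1) = 5.007772 + (5.007772 − 4.987334)/3 = 5.014585
R(2,2) = 5.014585 + (5.014585 − 5.013100)/15 = 5.014684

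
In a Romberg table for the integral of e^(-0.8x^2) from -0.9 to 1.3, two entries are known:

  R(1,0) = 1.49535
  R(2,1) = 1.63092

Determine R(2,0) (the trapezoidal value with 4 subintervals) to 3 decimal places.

1.597

From R(2,1) = (4·R(2,0) − R(1,0))/3, solve for R(2,0):
4·R(2,0) = 3·1.63092 + 1.49535 = 6.38811
R(2,0) = 1.59703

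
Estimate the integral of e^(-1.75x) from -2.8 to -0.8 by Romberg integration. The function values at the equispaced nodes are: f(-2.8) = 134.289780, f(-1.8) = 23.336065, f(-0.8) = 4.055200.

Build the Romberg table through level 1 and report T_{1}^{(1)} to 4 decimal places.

T_{0}^{(0)} (trapezoid, 1 panel, h=2.0000): 138.344980
T_{1}^{(0)} (trapezoid, 2 panels, h=1.0000): 92.508555
T_{1}^{(1)} = 92.508555 + (92.508555 − 138.344980)/3 = 77.229747

77.2297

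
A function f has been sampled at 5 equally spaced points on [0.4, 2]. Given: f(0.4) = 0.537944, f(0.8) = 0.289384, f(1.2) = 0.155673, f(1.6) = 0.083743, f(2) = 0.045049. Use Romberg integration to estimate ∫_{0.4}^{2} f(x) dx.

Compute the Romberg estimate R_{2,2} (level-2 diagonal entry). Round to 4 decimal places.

R_{0,0} (trapezoid, 1 panel, h=1.6000): 0.466394
R_{1,0} (trapezoid, 2 panels, h=0.8000): 0.357736
R_{2,0} (trapezoid, 4 panels, h=0.4000): 0.328119
R_{1,1} = 0.357736 + (0.357736 − 0.466394)/3 = 0.321517
R_{2,1} = 0.328119 + (0.328119 − 0.357736)/3 = 0.318247
R_{2,2} = 0.318247 + (0.318247 − 0.321517)/15 = 0.318029

0.3180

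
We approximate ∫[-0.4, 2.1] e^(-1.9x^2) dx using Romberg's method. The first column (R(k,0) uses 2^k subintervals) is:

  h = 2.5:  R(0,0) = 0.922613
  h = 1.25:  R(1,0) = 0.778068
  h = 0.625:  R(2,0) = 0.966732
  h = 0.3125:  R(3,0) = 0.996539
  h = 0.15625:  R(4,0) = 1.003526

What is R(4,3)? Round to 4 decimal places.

1.0058

Richardson extrapolation on the trapezoidal column (denominator 4−1=3):
R(2,1) = 0.966732 + (0.966732 − 0.778068)/3 = 1.029620
R(3,1) = 0.996539 + (0.996539 − 0.966732)/3 = 1.006475
R(4,1) = 1.003526 + (1.003526 − 0.996539)/3 = 1.005855
R(3,2) = 1.006475 + (1.006475 − 1.029620)/15 = 1.004932
R(4,2) = (16·1.005855 − 1.006475) / 15 = 1.005814
R(4,3) = 1.005814 + (1.005814 − 1.004932)/63 = 1.005828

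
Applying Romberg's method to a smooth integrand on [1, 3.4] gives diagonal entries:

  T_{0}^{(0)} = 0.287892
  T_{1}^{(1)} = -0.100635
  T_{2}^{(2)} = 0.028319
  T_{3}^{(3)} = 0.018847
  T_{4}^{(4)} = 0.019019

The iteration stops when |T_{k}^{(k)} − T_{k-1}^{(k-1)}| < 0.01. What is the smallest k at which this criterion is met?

|T_{1}^{(1)} − T_{0}^{(0)}| = 0.388527 ≥ 0.01
|T_{2}^{(2)} − T_{1}^{(1)}| = 0.128954 ≥ 0.01
|T_{3}^{(3)} − T_{2}^{(2)}| = 0.009472 < 0.01

k = 3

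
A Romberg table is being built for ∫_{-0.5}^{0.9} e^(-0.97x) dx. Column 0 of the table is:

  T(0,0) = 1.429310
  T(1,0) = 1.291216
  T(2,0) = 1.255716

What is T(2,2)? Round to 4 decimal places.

Richardson extrapolation on the trapezoidal column (denominator 4−1=3):
T(1,1) = 1.291216 + (1.291216 − 1.429310)/3 = 1.245185
T(2,1) = 1.255716 + (1.255716 − 1.291216)/3 = 1.243883
T(2,2) = 1.243883 + (1.243883 − 1.245185)/15 = 1.243796

1.2438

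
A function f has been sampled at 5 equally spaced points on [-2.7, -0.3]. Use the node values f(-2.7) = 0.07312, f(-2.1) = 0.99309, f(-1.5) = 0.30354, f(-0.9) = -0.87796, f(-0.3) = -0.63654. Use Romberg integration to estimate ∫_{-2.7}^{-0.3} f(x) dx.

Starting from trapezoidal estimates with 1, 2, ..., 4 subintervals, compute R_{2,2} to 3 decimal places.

R_{0,0} (trapezoid, 1 panel, h=2.4000): -0.67610
R_{1,0} (trapezoid, 2 panels, h=1.2000): 0.02620
R_{2,0} (trapezoid, 4 panels, h=0.6000): 0.08218
R_{1,1} = 0.02620 + (0.02620 − (-0.67610))/3 = 0.26030
R_{2,1} = 0.08218 + (0.08218 − 0.02620)/3 = 0.10084
R_{2,2} = 0.10084 + (0.10084 − 0.26030)/15 = 0.09021

0.090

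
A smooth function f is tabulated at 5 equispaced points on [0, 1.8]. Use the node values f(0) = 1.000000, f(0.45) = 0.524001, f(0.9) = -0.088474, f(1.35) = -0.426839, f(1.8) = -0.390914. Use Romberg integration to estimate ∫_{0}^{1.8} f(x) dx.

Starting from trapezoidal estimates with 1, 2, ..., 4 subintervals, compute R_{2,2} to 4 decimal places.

R_{0,0} (trapezoid, 1 panel, h=1.8000): 0.548177
R_{1,0} (trapezoid, 2 panels, h=0.9000): 0.194462
R_{2,0} (trapezoid, 4 panels, h=0.4500): 0.140954
R_{1,1} = 0.194462 + (0.194462 − 0.548177)/3 = 0.076557
R_{2,1} = 0.140954 + (0.140954 − 0.194462)/3 = 0.123118
R_{2,2} = 0.123118 + (0.123118 − 0.076557)/15 = 0.126222

0.1262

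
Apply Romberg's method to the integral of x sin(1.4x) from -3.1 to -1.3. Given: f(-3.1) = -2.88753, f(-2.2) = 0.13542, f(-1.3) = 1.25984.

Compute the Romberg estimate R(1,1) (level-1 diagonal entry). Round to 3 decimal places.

-0.326

R(0,0) (trapezoid, 1 panel, h=1.8000): -1.46492
R(1,0) (trapezoid, 2 panels, h=0.9000): -0.61058
R(1,1) = -0.61058 + (-0.61058 − (-1.46492))/3 = -0.32580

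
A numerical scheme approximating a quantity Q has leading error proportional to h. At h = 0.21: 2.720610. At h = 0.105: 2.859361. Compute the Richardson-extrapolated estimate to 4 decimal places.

2.9981

Extrapolated value = (2·A(h/2) − A(h)) / (2 − 1)
= (2·2.859361 − 2.720610) / 1
= 2.998112 / 1 = 2.998112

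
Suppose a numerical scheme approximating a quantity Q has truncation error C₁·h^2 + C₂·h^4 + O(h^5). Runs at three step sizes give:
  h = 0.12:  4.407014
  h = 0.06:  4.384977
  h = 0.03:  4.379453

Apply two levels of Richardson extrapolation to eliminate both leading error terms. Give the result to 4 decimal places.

First eliminate the h^2 term (factor 2^2 = 4):
  B₁ = (4·4.384977 − 4.407014)/3 = 4.377631
  B₂ = (4·4.379453 − 4.384977)/3 = 4.377612
Then eliminate the h^4 term (factor 2^4 = 16):
  (16·4.377612 − 4.377631)/15 = 4.377611

4.3776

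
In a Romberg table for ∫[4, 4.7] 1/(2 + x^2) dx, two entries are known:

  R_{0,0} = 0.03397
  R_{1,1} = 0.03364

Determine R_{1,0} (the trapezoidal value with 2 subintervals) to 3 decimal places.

0.034

From R_{1,1} = (4·R_{1,0} − R_{0,0})/3, solve for R_{1,0}:
4·R_{1,0} = 3·0.03364 + 0.03397 = 0.13489
R_{1,0} = 0.03372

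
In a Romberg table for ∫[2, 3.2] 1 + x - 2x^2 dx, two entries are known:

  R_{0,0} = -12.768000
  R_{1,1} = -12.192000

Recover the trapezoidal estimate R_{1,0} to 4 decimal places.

-12.3360

From R_{1,1} = (4·R_{1,0} − R_{0,0})/3, solve for R_{1,0}:
4·R_{1,0} = 3·(-12.192000) + (-12.768000) = -49.344000
R_{1,0} = -12.336000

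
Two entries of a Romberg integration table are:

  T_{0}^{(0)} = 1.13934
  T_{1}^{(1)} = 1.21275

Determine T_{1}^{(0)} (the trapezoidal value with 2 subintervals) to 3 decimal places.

From T_{1}^{(1)} = (4·T_{1}^{(0)} − T_{0}^{(0)})/3, solve for T_{1}^{(0)}:
4·T_{1}^{(0)} = 3·1.21275 + 1.13934 = 4.77759
T_{1}^{(0)} = 1.19440

1.194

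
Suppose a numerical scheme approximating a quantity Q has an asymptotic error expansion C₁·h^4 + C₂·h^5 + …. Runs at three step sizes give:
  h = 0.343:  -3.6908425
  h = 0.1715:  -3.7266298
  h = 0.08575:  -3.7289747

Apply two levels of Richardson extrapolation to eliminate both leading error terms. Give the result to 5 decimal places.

First eliminate the h^4 term (factor 2^4 = 16):
  B₁ = (16·(-3.7266298) − (-3.6908425))/15 = -3.7290156
  B₂ = (16·(-3.7289747) − (-3.7266298))/15 = -3.7291310
Then eliminate the h^5 term (factor 2^5 = 32):
  (32·(-3.7291310) − (-3.7290156))/31 = -3.7291347

-3.72913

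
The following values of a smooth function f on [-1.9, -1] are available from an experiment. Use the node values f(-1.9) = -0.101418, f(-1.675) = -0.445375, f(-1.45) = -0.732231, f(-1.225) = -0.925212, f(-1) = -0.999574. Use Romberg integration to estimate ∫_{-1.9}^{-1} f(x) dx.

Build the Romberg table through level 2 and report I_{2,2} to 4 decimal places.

-0.6035

I_{0,0} (trapezoid, 1 panel, h=0.9000): -0.495446
I_{1,0} (trapezoid, 2 panels, h=0.4500): -0.577227
I_{2,0} (trapezoid, 4 panels, h=0.2250): -0.596996
I_{1,1} = -0.577227 + (-0.577227 − (-0.495446))/3 = -0.604487
I_{2,1} = -0.596996 + (-0.596996 − (-0.577227))/3 = -0.603586
I_{2,2} = -0.603586 + (-0.603586 − (-0.604487))/15 = -0.603526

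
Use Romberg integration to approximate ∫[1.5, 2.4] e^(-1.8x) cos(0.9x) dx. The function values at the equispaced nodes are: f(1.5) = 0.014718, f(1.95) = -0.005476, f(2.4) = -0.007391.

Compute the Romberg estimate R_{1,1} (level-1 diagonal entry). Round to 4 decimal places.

-0.0022

R_{0,0} (trapezoid, 1 panel, h=0.9000): 0.003297
R_{1,0} (trapezoid, 2 panels, h=0.4500): -0.000816
R_{1,1} = -0.000816 + (-0.000816 − 0.003297)/3 = -0.002187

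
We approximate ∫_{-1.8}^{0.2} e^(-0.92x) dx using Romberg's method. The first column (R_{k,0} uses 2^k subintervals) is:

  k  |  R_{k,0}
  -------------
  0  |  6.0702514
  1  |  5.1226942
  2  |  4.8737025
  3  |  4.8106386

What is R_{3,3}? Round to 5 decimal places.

4.78954

R_{1,1} = (4·5.1226942 − 6.0702514) / 3 = 4.8068418
R_{2,1} = 4.8737025 + (4.8737025 − 5.1226942)/3 = 4.7907053
R_{3,1} = 4.8106386 + (4.8106386 − 4.8737025)/3 = 4.7896173
R_{2,2} = 4.7907053 + (4.7907053 − 4.8068418)/15 = 4.7896295
R_{3,2} = 4.7896173 + (4.7896173 − 4.7907053)/15 = 4.7895448
R_{3,3} = 4.7895448 + (4.7895448 − 4.7896295)/63 = 4.7895435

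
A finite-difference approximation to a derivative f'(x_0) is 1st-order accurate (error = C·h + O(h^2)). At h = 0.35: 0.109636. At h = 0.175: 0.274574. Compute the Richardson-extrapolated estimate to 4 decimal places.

0.4395

The leading error scales as h; refining by a factor of 2 reduces it by 2^1 = 2.
Extrapolated value = (2·A(h/2) − A(h)) / (2 − 1)
= (2·0.274574 − 0.109636) / 1
= 0.439512 / 1 = 0.439512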